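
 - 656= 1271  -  1927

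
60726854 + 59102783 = 119829637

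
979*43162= 42255598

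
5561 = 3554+2007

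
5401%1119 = 925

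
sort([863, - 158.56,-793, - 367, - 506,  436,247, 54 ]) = [ - 793, -506,-367,- 158.56,  54,  247,436 , 863]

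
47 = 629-582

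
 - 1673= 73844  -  75517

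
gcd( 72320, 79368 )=8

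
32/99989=32/99989= 0.00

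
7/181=7/181 =0.04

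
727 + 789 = 1516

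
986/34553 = 986/34553 = 0.03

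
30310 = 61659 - 31349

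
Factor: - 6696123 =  - 3^1*7^1*318863^1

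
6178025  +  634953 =6812978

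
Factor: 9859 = 9859^1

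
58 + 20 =78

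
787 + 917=1704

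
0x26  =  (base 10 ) 38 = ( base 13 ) 2C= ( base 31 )17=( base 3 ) 1102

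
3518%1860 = 1658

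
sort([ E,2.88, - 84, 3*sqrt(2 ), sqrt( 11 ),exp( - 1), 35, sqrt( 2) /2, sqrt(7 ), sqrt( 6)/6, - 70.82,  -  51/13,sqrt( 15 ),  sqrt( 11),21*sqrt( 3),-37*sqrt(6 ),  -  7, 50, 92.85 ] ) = [  -  37 * sqrt( 6), - 84,-70.82,-7, -51/13,exp( - 1), sqrt ( 6 )/6 , sqrt( 2) /2,sqrt( 7), E, 2.88,sqrt( 11), sqrt( 11), sqrt(15 ), 3 * sqrt(2), 35, 21*sqrt( 3 ), 50, 92.85]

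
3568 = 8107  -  4539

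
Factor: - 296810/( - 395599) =670/893 = 2^1* 5^1*19^( - 1 )*47^( - 1)*67^1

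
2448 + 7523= 9971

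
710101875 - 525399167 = 184702708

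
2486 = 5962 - 3476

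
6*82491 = 494946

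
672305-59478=612827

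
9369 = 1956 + 7413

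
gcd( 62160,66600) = 4440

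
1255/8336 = 1255/8336  =  0.15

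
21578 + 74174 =95752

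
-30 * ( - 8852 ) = 265560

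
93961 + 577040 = 671001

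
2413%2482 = 2413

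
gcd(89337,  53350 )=97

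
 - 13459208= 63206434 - 76665642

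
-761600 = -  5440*140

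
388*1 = 388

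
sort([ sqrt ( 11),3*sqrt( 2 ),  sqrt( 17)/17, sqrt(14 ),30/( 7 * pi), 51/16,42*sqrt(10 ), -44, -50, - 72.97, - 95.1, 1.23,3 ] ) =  [  -  95.1, - 72.97, - 50 , -44,  sqrt(17)/17,1.23,30/(7*pi), 3,  51/16, sqrt( 11),sqrt(  14 ), 3*sqrt( 2),42*sqrt(10)]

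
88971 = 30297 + 58674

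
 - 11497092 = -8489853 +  - 3007239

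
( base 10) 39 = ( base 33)16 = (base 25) 1E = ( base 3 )1110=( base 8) 47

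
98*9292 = 910616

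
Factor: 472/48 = 59/6 = 2^( - 1 )*3^(-1)*59^1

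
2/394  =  1/197 = 0.01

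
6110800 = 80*76385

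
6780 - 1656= 5124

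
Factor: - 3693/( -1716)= 2^( - 2)*11^( - 1) * 13^( - 1 )*1231^1 = 1231/572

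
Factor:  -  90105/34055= -3^1 * 7^( - 2)*139^(- 1 ) * 6007^1 = - 18021/6811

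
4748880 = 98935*48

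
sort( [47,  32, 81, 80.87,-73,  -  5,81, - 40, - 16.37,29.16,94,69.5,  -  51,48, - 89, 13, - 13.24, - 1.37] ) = [ - 89, - 73,-51, -40,-16.37, - 13.24, - 5, -1.37,13 , 29.16, 32,47,48,69.5,80.87, 81 , 81, 94 ] 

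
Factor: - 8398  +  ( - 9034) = - 17432  =  - 2^3*2179^1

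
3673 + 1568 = 5241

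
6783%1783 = 1434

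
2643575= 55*48065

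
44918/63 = 712+62/63= 712.98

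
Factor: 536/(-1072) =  -2^( - 1) =- 1/2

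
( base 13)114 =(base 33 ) 5L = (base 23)82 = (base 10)186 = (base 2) 10111010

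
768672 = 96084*8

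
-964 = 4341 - 5305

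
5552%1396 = 1364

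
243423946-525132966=-281709020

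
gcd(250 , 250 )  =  250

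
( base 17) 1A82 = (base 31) 885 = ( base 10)7941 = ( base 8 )17405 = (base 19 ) 12ii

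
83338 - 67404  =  15934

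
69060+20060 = 89120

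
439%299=140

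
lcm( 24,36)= 72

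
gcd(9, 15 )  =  3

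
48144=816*59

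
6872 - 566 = 6306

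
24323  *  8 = 194584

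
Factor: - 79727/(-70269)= 3^ ( - 1)*59^( - 1 )* 61^1 *397^( - 1 )*1307^1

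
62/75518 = 31/37759=0.00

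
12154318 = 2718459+9435859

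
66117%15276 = 5013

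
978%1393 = 978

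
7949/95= 83 + 64/95 = 83.67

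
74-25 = 49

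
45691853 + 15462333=61154186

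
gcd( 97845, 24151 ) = 1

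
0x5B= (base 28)37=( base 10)91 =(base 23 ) 3m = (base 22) 43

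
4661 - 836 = 3825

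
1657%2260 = 1657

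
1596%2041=1596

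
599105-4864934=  - 4265829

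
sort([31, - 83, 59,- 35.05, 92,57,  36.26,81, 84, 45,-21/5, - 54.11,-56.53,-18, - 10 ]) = [ - 83, - 56.53,-54.11,-35.05,-18 ,-10, - 21/5,31, 36.26,45, 57, 59, 81, 84, 92 ]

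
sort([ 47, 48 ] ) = [ 47,48 ] 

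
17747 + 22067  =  39814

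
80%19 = 4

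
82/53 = 82/53 = 1.55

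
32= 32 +0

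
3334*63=210042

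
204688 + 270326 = 475014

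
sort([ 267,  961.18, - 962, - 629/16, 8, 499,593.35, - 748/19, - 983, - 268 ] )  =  [ - 983, - 962, - 268, - 748/19, - 629/16,8,267,499,593.35,961.18] 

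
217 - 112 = 105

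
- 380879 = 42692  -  423571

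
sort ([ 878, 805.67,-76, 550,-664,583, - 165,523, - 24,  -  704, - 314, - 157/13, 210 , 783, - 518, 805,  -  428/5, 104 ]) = [ - 704,- 664 ,-518, - 314,  -  165 , - 428/5, - 76 ,  -  24, -157/13, 104, 210, 523, 550, 583, 783, 805, 805.67, 878]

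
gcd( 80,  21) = 1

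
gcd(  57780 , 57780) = 57780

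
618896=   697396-78500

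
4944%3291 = 1653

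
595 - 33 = 562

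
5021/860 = 5021/860 = 5.84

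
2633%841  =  110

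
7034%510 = 404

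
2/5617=2/5617 = 0.00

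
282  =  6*47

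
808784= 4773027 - 3964243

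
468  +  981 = 1449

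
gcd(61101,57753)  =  837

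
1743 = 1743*1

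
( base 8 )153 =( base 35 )32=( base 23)4F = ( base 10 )107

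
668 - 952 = - 284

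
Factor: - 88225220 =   -  2^2*5^1*4411261^1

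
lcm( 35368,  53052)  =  106104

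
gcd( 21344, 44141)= 1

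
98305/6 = 16384 + 1/6 = 16384.17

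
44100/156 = 3675/13=282.69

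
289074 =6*48179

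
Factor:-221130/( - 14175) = 2^1 * 3^1*5^ ( - 1)*13^1=78/5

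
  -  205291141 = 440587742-645878883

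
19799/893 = 22 + 153/893 = 22.17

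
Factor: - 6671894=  - 2^1*3335947^1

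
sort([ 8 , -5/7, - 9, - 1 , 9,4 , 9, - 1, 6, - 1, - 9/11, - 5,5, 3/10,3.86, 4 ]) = [ - 9, - 5,-1, - 1, - 1,- 9/11, - 5/7,3/10 , 3.86, 4, 4 , 5,  6,8, 9, 9] 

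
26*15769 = 409994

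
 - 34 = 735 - 769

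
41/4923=41/4923=0.01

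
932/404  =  233/101 =2.31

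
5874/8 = 734 + 1/4=734.25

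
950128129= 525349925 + 424778204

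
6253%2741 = 771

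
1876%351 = 121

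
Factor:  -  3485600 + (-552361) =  - 4037961 = - 3^1*1345987^1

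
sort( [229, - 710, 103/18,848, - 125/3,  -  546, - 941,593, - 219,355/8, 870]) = [ - 941, - 710, - 546, - 219, - 125/3, 103/18,355/8,229, 593, 848, 870] 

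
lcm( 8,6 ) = 24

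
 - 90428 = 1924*( - 47) 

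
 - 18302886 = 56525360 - 74828246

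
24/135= 8/45 = 0.18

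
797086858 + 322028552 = 1119115410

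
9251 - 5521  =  3730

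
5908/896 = 211/32= 6.59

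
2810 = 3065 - 255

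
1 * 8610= 8610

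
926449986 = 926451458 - 1472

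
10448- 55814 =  - 45366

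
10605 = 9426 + 1179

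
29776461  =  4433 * 6717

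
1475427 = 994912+480515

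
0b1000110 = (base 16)46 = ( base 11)64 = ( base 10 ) 70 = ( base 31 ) 28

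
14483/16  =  905 + 3/16  =  905.19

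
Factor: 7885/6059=95/73 =5^1*  19^1*73^ ( - 1) 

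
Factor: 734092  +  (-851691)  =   - 23^1*5113^1 =- 117599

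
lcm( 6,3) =6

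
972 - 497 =475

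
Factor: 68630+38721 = 107351^1 = 107351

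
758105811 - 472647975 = 285457836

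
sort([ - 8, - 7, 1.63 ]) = [ - 8,  -  7, 1.63] 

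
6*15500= 93000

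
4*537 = 2148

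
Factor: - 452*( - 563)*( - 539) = - 137162564 = - 2^2*7^2*11^1*113^1*563^1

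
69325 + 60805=130130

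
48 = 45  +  3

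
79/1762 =79/1762 =0.04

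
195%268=195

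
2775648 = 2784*997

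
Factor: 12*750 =9000  =  2^3*3^2*5^3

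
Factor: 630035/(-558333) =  - 3^(-4)*5^1*7^1*47^1*61^( - 1 )*113^( - 1 )*383^1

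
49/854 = 7/122  =  0.06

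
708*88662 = 62772696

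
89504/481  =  186+38/481 =186.08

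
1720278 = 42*40959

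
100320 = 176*570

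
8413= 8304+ 109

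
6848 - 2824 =4024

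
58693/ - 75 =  - 58693/75  =  -782.57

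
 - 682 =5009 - 5691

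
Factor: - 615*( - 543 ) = 3^2* 5^1*41^1 * 181^1 = 333945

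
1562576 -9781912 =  -8219336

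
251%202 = 49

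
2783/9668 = 2783/9668=0.29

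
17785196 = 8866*2006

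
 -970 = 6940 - 7910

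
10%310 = 10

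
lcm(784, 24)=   2352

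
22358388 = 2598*8606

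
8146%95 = 71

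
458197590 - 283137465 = 175060125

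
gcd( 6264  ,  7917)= 87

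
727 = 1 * 727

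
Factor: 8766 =2^1*3^2*487^1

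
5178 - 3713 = 1465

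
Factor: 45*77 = 3465 = 3^2 *5^1 *7^1*11^1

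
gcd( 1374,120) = 6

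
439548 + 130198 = 569746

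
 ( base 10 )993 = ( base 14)50d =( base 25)1EI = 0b1111100001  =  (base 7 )2616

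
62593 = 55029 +7564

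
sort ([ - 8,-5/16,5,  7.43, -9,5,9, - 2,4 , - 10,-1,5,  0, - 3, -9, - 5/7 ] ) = [ - 10, - 9, - 9, - 8, - 3, - 2, - 1, - 5/7, - 5/16 , 0,4, 5,5,5, 7.43,9 ]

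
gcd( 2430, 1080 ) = 270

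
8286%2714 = 144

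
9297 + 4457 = 13754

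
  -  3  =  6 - 9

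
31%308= 31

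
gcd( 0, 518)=518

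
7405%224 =13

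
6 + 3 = 9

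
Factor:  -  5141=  - 53^1*97^1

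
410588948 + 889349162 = 1299938110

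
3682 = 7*526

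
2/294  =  1/147 = 0.01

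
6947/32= 217 + 3/32 = 217.09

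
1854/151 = 12 + 42/151  =  12.28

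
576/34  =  16+ 16/17  =  16.94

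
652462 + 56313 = 708775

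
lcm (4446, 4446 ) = 4446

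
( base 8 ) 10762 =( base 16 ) 11F2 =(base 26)6KI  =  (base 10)4594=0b1000111110010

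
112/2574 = 56/1287 = 0.04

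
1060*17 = 18020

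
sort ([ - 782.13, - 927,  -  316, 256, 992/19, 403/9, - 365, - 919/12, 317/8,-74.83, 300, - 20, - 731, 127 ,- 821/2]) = [-927, - 782.13, - 731, - 821/2, - 365,-316,- 919/12, - 74.83, - 20,317/8,  403/9, 992/19, 127, 256,300]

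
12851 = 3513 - -9338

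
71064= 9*7896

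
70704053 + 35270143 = 105974196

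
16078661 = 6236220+9842441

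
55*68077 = 3744235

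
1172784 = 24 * 48866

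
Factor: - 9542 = -2^1*13^1*367^1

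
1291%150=91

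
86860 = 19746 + 67114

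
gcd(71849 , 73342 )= 1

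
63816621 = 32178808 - -31637813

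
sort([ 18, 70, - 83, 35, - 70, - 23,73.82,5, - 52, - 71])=[ - 83, - 71,-70, - 52, - 23,5,18 , 35 , 70, 73.82]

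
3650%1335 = 980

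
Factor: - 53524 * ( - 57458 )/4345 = 2^3 * 5^( - 1) * 11^( - 1 )*79^( - 1)*13381^1*28729^1 = 3075381992/4345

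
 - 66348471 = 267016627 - 333365098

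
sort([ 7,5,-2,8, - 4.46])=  [ - 4.46, - 2,5,  7, 8] 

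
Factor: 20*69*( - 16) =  - 22080 = - 2^6*3^1*5^1*23^1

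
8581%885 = 616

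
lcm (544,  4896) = 4896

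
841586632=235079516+606507116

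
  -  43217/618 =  -70 + 43/618  =  - 69.93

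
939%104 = 3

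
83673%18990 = 7713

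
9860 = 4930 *2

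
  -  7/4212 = - 7/4212 = - 0.00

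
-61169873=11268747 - 72438620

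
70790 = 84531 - 13741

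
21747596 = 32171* 676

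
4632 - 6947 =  - 2315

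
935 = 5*187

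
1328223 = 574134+754089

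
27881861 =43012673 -15130812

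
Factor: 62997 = 3^1*11^1*23^1*83^1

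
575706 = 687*838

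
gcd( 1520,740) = 20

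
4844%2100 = 644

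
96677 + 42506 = 139183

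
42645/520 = 8529/104 = 82.01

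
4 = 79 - 75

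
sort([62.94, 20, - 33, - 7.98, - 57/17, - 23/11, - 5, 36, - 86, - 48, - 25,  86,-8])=[ - 86, - 48, - 33,-25, - 8, - 7.98, - 5, - 57/17, - 23/11,20, 36,  62.94, 86]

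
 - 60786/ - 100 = 30393/50 =607.86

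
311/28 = 11 + 3/28=11.11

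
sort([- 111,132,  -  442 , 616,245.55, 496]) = [ - 442 , - 111,132,245.55,496,616 ]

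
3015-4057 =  - 1042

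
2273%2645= 2273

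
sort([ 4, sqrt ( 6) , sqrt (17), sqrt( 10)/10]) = [ sqrt(10)/10, sqrt( 6), 4, sqrt( 17)]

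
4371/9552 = 1457/3184 = 0.46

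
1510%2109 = 1510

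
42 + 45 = 87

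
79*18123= 1431717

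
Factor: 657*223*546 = 79995006 =2^1*3^3*7^1*13^1 * 73^1 * 223^1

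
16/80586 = 8/40293 = 0.00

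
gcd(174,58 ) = 58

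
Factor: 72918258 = 2^1 * 3^1*7^1*  1736149^1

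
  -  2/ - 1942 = 1/971 = 0.00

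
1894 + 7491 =9385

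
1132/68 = 16 + 11/17 = 16.65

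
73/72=73/72=1.01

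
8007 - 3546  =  4461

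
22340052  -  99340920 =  - 77000868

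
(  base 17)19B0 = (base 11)5871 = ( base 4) 1320111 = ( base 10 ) 7701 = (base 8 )17025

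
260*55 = 14300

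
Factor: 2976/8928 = 3^( - 1) = 1/3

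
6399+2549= 8948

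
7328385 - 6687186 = 641199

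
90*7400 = 666000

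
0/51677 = 0  =  0.00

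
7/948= 7/948 = 0.01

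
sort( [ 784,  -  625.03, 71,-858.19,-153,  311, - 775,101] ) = [-858.19  , - 775, -625.03,-153, 71,  101, 311, 784]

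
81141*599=48603459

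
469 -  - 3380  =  3849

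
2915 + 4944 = 7859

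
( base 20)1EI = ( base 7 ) 2015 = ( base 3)221212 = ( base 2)1010111010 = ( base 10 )698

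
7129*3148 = 22442092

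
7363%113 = 18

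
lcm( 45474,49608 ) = 545688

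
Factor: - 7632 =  - 2^4*3^2*53^1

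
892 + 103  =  995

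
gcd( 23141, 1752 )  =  73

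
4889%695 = 24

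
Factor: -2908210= - 2^1*5^1*290821^1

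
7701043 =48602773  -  40901730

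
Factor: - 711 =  - 3^2*79^1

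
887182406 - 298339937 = 588842469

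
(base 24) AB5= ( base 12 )35A5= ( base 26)8NN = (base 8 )13615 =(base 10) 6029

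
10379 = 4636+5743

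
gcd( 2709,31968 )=9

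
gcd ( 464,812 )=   116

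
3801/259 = 14 + 25/37 = 14.68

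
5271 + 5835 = 11106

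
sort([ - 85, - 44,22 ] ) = [ - 85, - 44,22]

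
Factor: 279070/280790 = 11^1*59^1*653^(-1) =649/653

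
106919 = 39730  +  67189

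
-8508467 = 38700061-47208528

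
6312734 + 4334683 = 10647417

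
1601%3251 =1601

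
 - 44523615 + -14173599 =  - 58697214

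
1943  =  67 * 29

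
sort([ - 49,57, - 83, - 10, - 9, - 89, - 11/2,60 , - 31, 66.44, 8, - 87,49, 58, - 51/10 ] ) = [ -89, - 87, - 83 ,-49,-31, - 10, - 9, - 11/2, - 51/10, 8,  49,57,58, 60,66.44] 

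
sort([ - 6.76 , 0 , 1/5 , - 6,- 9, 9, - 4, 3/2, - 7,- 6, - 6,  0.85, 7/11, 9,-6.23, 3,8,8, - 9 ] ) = [ - 9, - 9, - 7,-6.76  ,-6.23,-6, - 6 , -6, - 4, 0,  1/5, 7/11, 0.85,  3/2, 3,8, 8 , 9, 9] 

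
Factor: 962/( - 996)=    - 481/498= - 2^( - 1 )*3^( - 1 ) * 13^1 * 37^1*83^( - 1 ) 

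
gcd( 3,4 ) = 1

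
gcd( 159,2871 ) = 3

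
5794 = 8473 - 2679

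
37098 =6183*6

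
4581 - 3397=1184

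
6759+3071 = 9830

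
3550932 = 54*65758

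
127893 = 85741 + 42152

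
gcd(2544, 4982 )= 106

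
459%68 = 51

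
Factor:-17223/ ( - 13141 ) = 3^1  *17^( - 1)*773^(-1)*5741^1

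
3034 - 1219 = 1815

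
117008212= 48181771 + 68826441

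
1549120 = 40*38728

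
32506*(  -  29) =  - 942674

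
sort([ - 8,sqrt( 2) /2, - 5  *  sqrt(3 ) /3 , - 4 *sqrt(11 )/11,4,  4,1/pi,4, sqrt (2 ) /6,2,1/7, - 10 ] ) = [ - 10,-8, - 5*sqrt ( 3 )/3, - 4*sqrt( 11)/11,1/7, sqrt(2 )/6,  1/pi,sqrt(2 ) /2,2,  4,  4, 4]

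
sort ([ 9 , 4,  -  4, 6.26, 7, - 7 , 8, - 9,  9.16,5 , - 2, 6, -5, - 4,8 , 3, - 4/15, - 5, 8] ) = [-9, - 7, - 5, - 5, - 4, - 4 , - 2, - 4/15, 3, 4,5, 6, 6.26, 7, 8, 8, 8, 9,9.16 ] 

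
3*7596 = 22788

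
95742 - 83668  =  12074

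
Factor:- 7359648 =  - 2^5*3^1*31^1  *2473^1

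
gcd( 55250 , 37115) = 65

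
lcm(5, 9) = 45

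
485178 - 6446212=  -  5961034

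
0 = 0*612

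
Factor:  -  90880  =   - 2^8*5^1*71^1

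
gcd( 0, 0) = 0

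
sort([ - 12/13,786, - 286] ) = [  -  286, - 12/13,786 ]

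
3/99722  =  3/99722 = 0.00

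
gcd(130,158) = 2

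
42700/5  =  8540 =8540.00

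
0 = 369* 0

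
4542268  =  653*6956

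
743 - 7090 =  - 6347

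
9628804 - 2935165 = 6693639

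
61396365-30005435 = 31390930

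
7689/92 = 7689/92 = 83.58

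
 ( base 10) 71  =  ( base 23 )32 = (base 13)56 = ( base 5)241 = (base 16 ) 47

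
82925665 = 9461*8765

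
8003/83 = 96 + 35/83 = 96.42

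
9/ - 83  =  - 1 + 74/83 = - 0.11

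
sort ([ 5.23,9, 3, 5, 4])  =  [ 3, 4, 5 , 5.23,  9 ] 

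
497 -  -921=1418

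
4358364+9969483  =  14327847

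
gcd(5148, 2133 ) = 9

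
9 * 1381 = 12429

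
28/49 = 4/7 = 0.57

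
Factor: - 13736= - 2^3*17^1*101^1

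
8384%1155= 299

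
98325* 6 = 589950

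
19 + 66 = 85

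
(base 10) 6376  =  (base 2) 1100011101000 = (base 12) 3834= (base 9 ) 8664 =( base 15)1d51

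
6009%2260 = 1489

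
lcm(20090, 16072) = 80360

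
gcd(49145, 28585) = 5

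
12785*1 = 12785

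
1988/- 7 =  - 284/1 = -284.00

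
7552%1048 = 216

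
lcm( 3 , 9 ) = 9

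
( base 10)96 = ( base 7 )165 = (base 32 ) 30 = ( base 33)2u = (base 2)1100000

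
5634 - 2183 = 3451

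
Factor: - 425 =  - 5^2*17^1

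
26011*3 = 78033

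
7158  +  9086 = 16244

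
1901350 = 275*6914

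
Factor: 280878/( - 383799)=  - 2^1*277^1*757^( - 1 ) = - 554/757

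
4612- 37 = 4575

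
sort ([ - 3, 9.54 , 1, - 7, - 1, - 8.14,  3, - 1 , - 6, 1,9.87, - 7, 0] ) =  [ - 8.14, - 7, - 7 , - 6, - 3, - 1, - 1, 0,  1,  1,  3, 9.54,  9.87 ] 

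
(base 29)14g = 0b1111001101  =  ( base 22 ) 205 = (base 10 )973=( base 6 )4301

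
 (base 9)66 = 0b111100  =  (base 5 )220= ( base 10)60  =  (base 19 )33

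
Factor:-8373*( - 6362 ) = 53269026 = 2^1 * 3^1*2791^1 * 3181^1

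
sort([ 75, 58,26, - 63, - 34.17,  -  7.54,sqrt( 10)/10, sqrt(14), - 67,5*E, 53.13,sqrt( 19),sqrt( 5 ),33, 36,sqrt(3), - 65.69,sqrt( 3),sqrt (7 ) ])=[  -  67, - 65.69 , -63, - 34.17,  -  7.54,sqrt( 10 )/10, sqrt( 3 ), sqrt( 3) , sqrt(5 ),sqrt( 7), sqrt(14), sqrt( 19 ) , 5*E,26,33,36,53.13,58,75]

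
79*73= 5767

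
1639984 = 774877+865107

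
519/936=173/312 = 0.55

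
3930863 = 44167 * 89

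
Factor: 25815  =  3^1*5^1 * 1721^1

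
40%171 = 40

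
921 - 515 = 406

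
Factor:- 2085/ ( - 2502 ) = 2^( - 1)*3^(-1) * 5^1  =  5/6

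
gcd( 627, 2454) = 3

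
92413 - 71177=21236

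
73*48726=3556998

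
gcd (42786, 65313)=9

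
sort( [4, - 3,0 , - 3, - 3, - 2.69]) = [ - 3, - 3,-3,  -  2.69, 0, 4]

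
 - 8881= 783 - 9664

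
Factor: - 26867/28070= - 67/70  =  - 2^( - 1)*5^( - 1) * 7^(  -  1)*67^1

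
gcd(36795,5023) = 1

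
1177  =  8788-7611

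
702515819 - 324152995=378362824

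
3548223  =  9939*357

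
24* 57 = 1368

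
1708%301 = 203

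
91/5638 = 91/5638= 0.02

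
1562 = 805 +757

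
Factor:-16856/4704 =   -  43/12 = - 2^( - 2)*3^( - 1 )*43^1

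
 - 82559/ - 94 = 82559/94 =878.29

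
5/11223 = 5/11223 = 0.00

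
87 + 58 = 145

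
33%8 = 1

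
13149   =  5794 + 7355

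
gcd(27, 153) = 9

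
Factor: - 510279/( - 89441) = 987/173  =  3^1 * 7^1*47^1*173^( - 1 )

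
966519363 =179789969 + 786729394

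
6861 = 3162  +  3699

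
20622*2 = 41244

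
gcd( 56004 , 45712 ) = 4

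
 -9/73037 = -9/73037= -  0.00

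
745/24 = 745/24 = 31.04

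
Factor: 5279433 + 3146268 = 8425701 = 3^4*104021^1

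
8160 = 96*85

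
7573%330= 313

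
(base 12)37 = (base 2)101011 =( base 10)43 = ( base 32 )1b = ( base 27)1g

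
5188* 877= 4549876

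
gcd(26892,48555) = 747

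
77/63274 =77/63274 =0.00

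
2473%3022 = 2473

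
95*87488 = 8311360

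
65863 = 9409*7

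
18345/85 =3669/17  =  215.82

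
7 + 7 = 14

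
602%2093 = 602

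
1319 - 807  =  512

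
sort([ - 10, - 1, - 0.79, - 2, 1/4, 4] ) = [-10,  -  2, - 1, - 0.79 , 1/4, 4 ] 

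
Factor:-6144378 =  - 2^1*3^1*17^1*59^1 *1021^1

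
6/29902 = 3/14951=0.00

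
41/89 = 41/89 =0.46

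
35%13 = 9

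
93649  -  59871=33778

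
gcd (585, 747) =9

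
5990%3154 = 2836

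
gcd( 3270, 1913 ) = 1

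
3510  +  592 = 4102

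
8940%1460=180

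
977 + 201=1178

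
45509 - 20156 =25353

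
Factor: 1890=2^1*3^3*5^1*7^1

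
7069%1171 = 43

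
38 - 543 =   -  505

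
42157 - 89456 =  - 47299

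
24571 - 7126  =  17445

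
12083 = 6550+5533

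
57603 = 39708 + 17895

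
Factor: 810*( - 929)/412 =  - 2^(-1) * 3^4*5^1*103^(  -  1 )*929^1=- 376245/206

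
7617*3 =22851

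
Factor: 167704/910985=2^3*5^( - 1 )*167^( - 1)*1091^(-1) *20963^1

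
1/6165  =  1/6165=0.00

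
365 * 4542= 1657830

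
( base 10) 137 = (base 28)4p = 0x89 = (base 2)10001001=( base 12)B5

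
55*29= 1595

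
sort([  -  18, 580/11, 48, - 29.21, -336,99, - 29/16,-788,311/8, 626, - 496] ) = [-788, -496, - 336, - 29.21, - 18, - 29/16  ,  311/8, 48, 580/11,99,626] 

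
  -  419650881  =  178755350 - 598406231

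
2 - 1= 1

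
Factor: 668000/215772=167000/53943  =  2^3*3^(  -  1)*5^3*167^1*17981^( - 1)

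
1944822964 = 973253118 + 971569846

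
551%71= 54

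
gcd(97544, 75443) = 1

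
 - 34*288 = -9792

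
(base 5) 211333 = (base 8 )15665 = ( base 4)1232311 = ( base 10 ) 7093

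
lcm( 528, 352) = 1056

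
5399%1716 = 251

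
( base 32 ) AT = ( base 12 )251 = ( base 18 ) 117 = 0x15D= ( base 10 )349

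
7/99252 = 7/99252 = 0.00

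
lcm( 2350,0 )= 0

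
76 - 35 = 41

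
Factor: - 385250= - 2^1 *5^3*23^1*67^1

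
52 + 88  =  140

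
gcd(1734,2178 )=6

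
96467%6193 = 3572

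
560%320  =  240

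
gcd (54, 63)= 9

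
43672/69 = 43672/69=632.93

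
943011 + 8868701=9811712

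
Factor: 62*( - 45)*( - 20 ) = 2^3*3^2*5^2*31^1 = 55800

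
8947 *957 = 8562279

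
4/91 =4/91  =  0.04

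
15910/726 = 7955/363 = 21.91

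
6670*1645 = 10972150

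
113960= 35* 3256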